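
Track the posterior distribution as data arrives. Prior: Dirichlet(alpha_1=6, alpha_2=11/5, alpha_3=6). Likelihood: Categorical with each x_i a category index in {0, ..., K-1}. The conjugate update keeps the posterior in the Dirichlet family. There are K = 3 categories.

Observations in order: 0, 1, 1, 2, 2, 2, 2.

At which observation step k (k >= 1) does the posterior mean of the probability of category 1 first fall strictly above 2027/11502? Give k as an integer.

obs 1: x=0 → posterior Dirichlet(7, 11/5, 6)
obs 2: x=1 → posterior Dirichlet(7, 16/5, 6)
obs 3: x=1 → posterior Dirichlet(7, 21/5, 6)
obs 4: x=2 → posterior Dirichlet(7, 21/5, 7)
obs 5: x=2 → posterior Dirichlet(7, 21/5, 8)
obs 6: x=2 → posterior Dirichlet(7, 21/5, 9)
obs 7: x=2 → posterior Dirichlet(7, 21/5, 10)

k = 2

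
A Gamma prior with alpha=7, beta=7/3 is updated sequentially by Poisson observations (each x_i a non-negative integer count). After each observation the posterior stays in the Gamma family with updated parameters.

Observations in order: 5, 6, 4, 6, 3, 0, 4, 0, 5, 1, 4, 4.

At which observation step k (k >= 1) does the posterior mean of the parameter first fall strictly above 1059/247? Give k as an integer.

obs 1: x=5 → posterior Gamma(12, 10/3)
obs 2: x=6 → posterior Gamma(18, 13/3)
obs 3: x=4 → posterior Gamma(22, 16/3)
obs 4: x=6 → posterior Gamma(28, 19/3)
obs 5: x=3 → posterior Gamma(31, 22/3)
obs 6: x=0 → posterior Gamma(31, 25/3)
obs 7: x=4 → posterior Gamma(35, 28/3)
obs 8: x=0 → posterior Gamma(35, 31/3)
obs 9: x=5 → posterior Gamma(40, 34/3)
obs 10: x=1 → posterior Gamma(41, 37/3)
obs 11: x=4 → posterior Gamma(45, 40/3)
obs 12: x=4 → posterior Gamma(49, 43/3)

k = 4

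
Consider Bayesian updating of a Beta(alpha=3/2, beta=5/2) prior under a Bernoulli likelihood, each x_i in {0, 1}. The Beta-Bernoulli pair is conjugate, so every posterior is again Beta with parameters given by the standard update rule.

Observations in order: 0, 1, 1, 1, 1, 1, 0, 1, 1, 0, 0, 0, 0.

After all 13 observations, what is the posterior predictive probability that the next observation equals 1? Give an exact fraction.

obs 1: x=0 → posterior Beta(3/2, 7/2)
obs 2: x=1 → posterior Beta(5/2, 7/2)
obs 3: x=1 → posterior Beta(7/2, 7/2)
obs 4: x=1 → posterior Beta(9/2, 7/2)
obs 5: x=1 → posterior Beta(11/2, 7/2)
obs 6: x=1 → posterior Beta(13/2, 7/2)
obs 7: x=0 → posterior Beta(13/2, 9/2)
obs 8: x=1 → posterior Beta(15/2, 9/2)
obs 9: x=1 → posterior Beta(17/2, 9/2)
obs 10: x=0 → posterior Beta(17/2, 11/2)
obs 11: x=0 → posterior Beta(17/2, 13/2)
obs 12: x=0 → posterior Beta(17/2, 15/2)
obs 13: x=0 → posterior Beta(17/2, 17/2)

1/2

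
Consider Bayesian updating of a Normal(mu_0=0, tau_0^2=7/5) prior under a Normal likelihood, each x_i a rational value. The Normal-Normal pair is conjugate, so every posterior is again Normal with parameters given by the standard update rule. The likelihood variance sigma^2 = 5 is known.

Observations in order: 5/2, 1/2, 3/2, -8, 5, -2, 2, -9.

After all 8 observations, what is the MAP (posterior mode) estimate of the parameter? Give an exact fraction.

-35/54

obs 1: x=5/2 → posterior Normal(35/64, 35/32)
obs 2: x=1/2 → posterior Normal(7/13, 35/39)
obs 3: x=3/2 → posterior Normal(63/92, 35/46)
obs 4: x=-8 → posterior Normal(-49/106, 35/53)
obs 5: x=5 → posterior Normal(7/40, 7/12)
obs 6: x=-2 → posterior Normal(-7/134, 35/67)
obs 7: x=2 → posterior Normal(21/148, 35/74)
obs 8: x=-9 → posterior Normal(-35/54, 35/81)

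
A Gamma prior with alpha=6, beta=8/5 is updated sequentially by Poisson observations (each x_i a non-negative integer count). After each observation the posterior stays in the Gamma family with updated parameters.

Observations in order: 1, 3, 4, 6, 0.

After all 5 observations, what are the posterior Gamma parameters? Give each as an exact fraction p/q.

alpha=20, beta=33/5

obs 1: x=1 → posterior Gamma(7, 13/5)
obs 2: x=3 → posterior Gamma(10, 18/5)
obs 3: x=4 → posterior Gamma(14, 23/5)
obs 4: x=6 → posterior Gamma(20, 28/5)
obs 5: x=0 → posterior Gamma(20, 33/5)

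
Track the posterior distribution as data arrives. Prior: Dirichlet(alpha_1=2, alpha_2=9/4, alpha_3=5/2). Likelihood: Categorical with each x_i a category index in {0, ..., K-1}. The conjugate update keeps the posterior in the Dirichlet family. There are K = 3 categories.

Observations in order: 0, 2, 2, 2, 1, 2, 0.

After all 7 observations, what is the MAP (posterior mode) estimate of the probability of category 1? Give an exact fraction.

9/43

obs 1: x=0 → posterior Dirichlet(3, 9/4, 5/2)
obs 2: x=2 → posterior Dirichlet(3, 9/4, 7/2)
obs 3: x=2 → posterior Dirichlet(3, 9/4, 9/2)
obs 4: x=2 → posterior Dirichlet(3, 9/4, 11/2)
obs 5: x=1 → posterior Dirichlet(3, 13/4, 11/2)
obs 6: x=2 → posterior Dirichlet(3, 13/4, 13/2)
obs 7: x=0 → posterior Dirichlet(4, 13/4, 13/2)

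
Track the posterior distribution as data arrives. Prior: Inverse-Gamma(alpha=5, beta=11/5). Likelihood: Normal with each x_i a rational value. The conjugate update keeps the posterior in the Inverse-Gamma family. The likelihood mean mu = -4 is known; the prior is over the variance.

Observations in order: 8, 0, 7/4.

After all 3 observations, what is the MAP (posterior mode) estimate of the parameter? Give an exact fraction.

obs 1: x=8 → posterior Inverse-Gamma(11/2, 371/5)
obs 2: x=0 → posterior Inverse-Gamma(6, 411/5)
obs 3: x=7/4 → posterior Inverse-Gamma(13/2, 15797/160)

15797/1200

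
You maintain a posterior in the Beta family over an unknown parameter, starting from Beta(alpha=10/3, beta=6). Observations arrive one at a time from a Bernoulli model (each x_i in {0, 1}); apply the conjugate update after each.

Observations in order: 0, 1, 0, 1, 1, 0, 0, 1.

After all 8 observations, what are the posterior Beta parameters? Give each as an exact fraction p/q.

obs 1: x=0 → posterior Beta(10/3, 7)
obs 2: x=1 → posterior Beta(13/3, 7)
obs 3: x=0 → posterior Beta(13/3, 8)
obs 4: x=1 → posterior Beta(16/3, 8)
obs 5: x=1 → posterior Beta(19/3, 8)
obs 6: x=0 → posterior Beta(19/3, 9)
obs 7: x=0 → posterior Beta(19/3, 10)
obs 8: x=1 → posterior Beta(22/3, 10)

alpha=22/3, beta=10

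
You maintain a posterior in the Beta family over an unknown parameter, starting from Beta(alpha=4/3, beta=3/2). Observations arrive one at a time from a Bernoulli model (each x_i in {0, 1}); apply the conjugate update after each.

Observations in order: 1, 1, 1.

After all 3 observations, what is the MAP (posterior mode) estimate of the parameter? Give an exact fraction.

20/23

obs 1: x=1 → posterior Beta(7/3, 3/2)
obs 2: x=1 → posterior Beta(10/3, 3/2)
obs 3: x=1 → posterior Beta(13/3, 3/2)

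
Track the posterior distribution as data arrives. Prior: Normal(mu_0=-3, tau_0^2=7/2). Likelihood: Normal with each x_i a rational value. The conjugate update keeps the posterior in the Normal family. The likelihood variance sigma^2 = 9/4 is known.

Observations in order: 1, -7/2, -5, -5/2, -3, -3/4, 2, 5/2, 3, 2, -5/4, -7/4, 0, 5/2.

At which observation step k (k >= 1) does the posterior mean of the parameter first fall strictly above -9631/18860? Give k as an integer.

obs 1: x=1 → posterior Normal(-13/23, 63/46)
obs 2: x=-7/2 → posterior Normal(-62/37, 63/74)
obs 3: x=-5 → posterior Normal(-44/17, 21/34)
obs 4: x=-5/2 → posterior Normal(-167/65, 63/130)
obs 5: x=-3 → posterior Normal(-209/79, 63/158)
obs 6: x=-3/4 → posterior Normal(-439/186, 21/62)
obs 7: x=2 → posterior Normal(-383/214, 63/214)
obs 8: x=5/2 → posterior Normal(-313/242, 63/242)
obs 9: x=3 → posterior Normal(-229/270, 7/30)
obs 10: x=2 → posterior Normal(-173/298, 63/298)
obs 11: x=-5/4 → posterior Normal(-104/163, 63/326)
obs 12: x=-7/4 → posterior Normal(-257/354, 21/118)
obs 13: x=0 → posterior Normal(-257/382, 63/382)
obs 14: x=5/2 → posterior Normal(-187/410, 63/410)

k = 14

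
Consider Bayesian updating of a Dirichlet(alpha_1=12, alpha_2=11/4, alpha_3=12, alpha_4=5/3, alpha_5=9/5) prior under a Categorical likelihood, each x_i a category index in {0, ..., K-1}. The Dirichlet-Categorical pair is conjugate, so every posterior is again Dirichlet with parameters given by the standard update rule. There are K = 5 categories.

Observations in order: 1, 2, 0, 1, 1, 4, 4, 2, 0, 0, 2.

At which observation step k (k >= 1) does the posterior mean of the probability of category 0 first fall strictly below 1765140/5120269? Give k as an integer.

obs 1: x=1 → posterior Dirichlet(12, 15/4, 12, 5/3, 9/5)
obs 2: x=2 → posterior Dirichlet(12, 15/4, 13, 5/3, 9/5)
obs 3: x=0 → posterior Dirichlet(13, 15/4, 13, 5/3, 9/5)
obs 4: x=1 → posterior Dirichlet(13, 19/4, 13, 5/3, 9/5)
obs 5: x=1 → posterior Dirichlet(13, 23/4, 13, 5/3, 9/5)
obs 6: x=4 → posterior Dirichlet(13, 23/4, 13, 5/3, 14/5)
obs 7: x=4 → posterior Dirichlet(13, 23/4, 13, 5/3, 19/5)
obs 8: x=2 → posterior Dirichlet(13, 23/4, 14, 5/3, 19/5)
obs 9: x=0 → posterior Dirichlet(14, 23/4, 14, 5/3, 19/5)
obs 10: x=0 → posterior Dirichlet(15, 23/4, 14, 5/3, 19/5)
obs 11: x=2 → posterior Dirichlet(15, 23/4, 15, 5/3, 19/5)

k = 8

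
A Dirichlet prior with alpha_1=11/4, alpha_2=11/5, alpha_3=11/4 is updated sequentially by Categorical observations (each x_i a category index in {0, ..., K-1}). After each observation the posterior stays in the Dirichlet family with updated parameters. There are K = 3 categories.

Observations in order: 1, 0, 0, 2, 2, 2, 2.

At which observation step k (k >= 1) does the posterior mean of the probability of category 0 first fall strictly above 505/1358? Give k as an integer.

k = 2

obs 1: x=1 → posterior Dirichlet(11/4, 16/5, 11/4)
obs 2: x=0 → posterior Dirichlet(15/4, 16/5, 11/4)
obs 3: x=0 → posterior Dirichlet(19/4, 16/5, 11/4)
obs 4: x=2 → posterior Dirichlet(19/4, 16/5, 15/4)
obs 5: x=2 → posterior Dirichlet(19/4, 16/5, 19/4)
obs 6: x=2 → posterior Dirichlet(19/4, 16/5, 23/4)
obs 7: x=2 → posterior Dirichlet(19/4, 16/5, 27/4)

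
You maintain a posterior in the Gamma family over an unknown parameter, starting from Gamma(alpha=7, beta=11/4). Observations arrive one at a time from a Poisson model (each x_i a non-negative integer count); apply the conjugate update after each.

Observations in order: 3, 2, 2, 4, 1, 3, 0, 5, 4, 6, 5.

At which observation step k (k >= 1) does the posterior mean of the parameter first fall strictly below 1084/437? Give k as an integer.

obs 1: x=3 → posterior Gamma(10, 15/4)
obs 2: x=2 → posterior Gamma(12, 19/4)
obs 3: x=2 → posterior Gamma(14, 23/4)
obs 4: x=4 → posterior Gamma(18, 27/4)
obs 5: x=1 → posterior Gamma(19, 31/4)
obs 6: x=3 → posterior Gamma(22, 35/4)
obs 7: x=0 → posterior Gamma(22, 39/4)
obs 8: x=5 → posterior Gamma(27, 43/4)
obs 9: x=4 → posterior Gamma(31, 47/4)
obs 10: x=6 → posterior Gamma(37, 51/4)
obs 11: x=5 → posterior Gamma(42, 55/4)

k = 3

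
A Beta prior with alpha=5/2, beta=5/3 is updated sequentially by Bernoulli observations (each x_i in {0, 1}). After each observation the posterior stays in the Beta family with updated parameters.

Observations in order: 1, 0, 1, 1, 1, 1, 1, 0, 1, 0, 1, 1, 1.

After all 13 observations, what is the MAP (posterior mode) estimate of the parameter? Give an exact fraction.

obs 1: x=1 → posterior Beta(7/2, 5/3)
obs 2: x=0 → posterior Beta(7/2, 8/3)
obs 3: x=1 → posterior Beta(9/2, 8/3)
obs 4: x=1 → posterior Beta(11/2, 8/3)
obs 5: x=1 → posterior Beta(13/2, 8/3)
obs 6: x=1 → posterior Beta(15/2, 8/3)
obs 7: x=1 → posterior Beta(17/2, 8/3)
obs 8: x=0 → posterior Beta(17/2, 11/3)
obs 9: x=1 → posterior Beta(19/2, 11/3)
obs 10: x=0 → posterior Beta(19/2, 14/3)
obs 11: x=1 → posterior Beta(21/2, 14/3)
obs 12: x=1 → posterior Beta(23/2, 14/3)
obs 13: x=1 → posterior Beta(25/2, 14/3)

69/91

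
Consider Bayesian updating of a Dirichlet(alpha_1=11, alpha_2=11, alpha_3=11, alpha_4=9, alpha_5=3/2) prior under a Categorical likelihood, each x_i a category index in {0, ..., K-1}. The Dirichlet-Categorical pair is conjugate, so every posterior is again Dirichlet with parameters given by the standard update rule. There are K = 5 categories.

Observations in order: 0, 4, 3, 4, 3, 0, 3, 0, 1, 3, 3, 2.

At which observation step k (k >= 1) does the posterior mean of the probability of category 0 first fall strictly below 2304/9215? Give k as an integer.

k = 5

obs 1: x=0 → posterior Dirichlet(12, 11, 11, 9, 3/2)
obs 2: x=4 → posterior Dirichlet(12, 11, 11, 9, 5/2)
obs 3: x=3 → posterior Dirichlet(12, 11, 11, 10, 5/2)
obs 4: x=4 → posterior Dirichlet(12, 11, 11, 10, 7/2)
obs 5: x=3 → posterior Dirichlet(12, 11, 11, 11, 7/2)
obs 6: x=0 → posterior Dirichlet(13, 11, 11, 11, 7/2)
obs 7: x=3 → posterior Dirichlet(13, 11, 11, 12, 7/2)
obs 8: x=0 → posterior Dirichlet(14, 11, 11, 12, 7/2)
obs 9: x=1 → posterior Dirichlet(14, 12, 11, 12, 7/2)
obs 10: x=3 → posterior Dirichlet(14, 12, 11, 13, 7/2)
obs 11: x=3 → posterior Dirichlet(14, 12, 11, 14, 7/2)
obs 12: x=2 → posterior Dirichlet(14, 12, 12, 14, 7/2)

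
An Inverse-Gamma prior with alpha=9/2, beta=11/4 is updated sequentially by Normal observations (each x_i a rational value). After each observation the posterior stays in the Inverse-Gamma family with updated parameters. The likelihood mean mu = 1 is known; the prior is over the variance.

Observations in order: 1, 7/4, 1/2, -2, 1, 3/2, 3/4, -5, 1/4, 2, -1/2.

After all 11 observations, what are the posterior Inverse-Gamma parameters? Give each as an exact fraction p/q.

obs 1: x=1 → posterior Inverse-Gamma(5, 11/4)
obs 2: x=7/4 → posterior Inverse-Gamma(11/2, 97/32)
obs 3: x=1/2 → posterior Inverse-Gamma(6, 101/32)
obs 4: x=-2 → posterior Inverse-Gamma(13/2, 245/32)
obs 5: x=1 → posterior Inverse-Gamma(7, 245/32)
obs 6: x=3/2 → posterior Inverse-Gamma(15/2, 249/32)
obs 7: x=3/4 → posterior Inverse-Gamma(8, 125/16)
obs 8: x=-5 → posterior Inverse-Gamma(17/2, 413/16)
obs 9: x=1/4 → posterior Inverse-Gamma(9, 835/32)
obs 10: x=2 → posterior Inverse-Gamma(19/2, 851/32)
obs 11: x=-1/2 → posterior Inverse-Gamma(10, 887/32)

alpha=10, beta=887/32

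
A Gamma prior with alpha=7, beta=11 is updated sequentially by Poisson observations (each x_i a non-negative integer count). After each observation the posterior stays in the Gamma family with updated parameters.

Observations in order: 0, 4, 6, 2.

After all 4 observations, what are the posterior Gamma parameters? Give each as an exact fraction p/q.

obs 1: x=0 → posterior Gamma(7, 12)
obs 2: x=4 → posterior Gamma(11, 13)
obs 3: x=6 → posterior Gamma(17, 14)
obs 4: x=2 → posterior Gamma(19, 15)

alpha=19, beta=15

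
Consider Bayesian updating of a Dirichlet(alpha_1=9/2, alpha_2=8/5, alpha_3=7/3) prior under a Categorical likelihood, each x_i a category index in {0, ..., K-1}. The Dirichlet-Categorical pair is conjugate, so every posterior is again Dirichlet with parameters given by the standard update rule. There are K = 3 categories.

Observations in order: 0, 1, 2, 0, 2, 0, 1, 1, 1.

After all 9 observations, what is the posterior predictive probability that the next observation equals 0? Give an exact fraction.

obs 1: x=0 → posterior Dirichlet(11/2, 8/5, 7/3)
obs 2: x=1 → posterior Dirichlet(11/2, 13/5, 7/3)
obs 3: x=2 → posterior Dirichlet(11/2, 13/5, 10/3)
obs 4: x=0 → posterior Dirichlet(13/2, 13/5, 10/3)
obs 5: x=2 → posterior Dirichlet(13/2, 13/5, 13/3)
obs 6: x=0 → posterior Dirichlet(15/2, 13/5, 13/3)
obs 7: x=1 → posterior Dirichlet(15/2, 18/5, 13/3)
obs 8: x=1 → posterior Dirichlet(15/2, 23/5, 13/3)
obs 9: x=1 → posterior Dirichlet(15/2, 28/5, 13/3)

225/523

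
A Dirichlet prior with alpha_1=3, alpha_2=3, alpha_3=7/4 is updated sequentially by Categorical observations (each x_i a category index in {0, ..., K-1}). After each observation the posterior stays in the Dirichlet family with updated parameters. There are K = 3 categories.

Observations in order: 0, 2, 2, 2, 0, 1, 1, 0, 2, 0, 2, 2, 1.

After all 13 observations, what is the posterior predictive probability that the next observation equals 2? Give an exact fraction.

31/83

obs 1: x=0 → posterior Dirichlet(4, 3, 7/4)
obs 2: x=2 → posterior Dirichlet(4, 3, 11/4)
obs 3: x=2 → posterior Dirichlet(4, 3, 15/4)
obs 4: x=2 → posterior Dirichlet(4, 3, 19/4)
obs 5: x=0 → posterior Dirichlet(5, 3, 19/4)
obs 6: x=1 → posterior Dirichlet(5, 4, 19/4)
obs 7: x=1 → posterior Dirichlet(5, 5, 19/4)
obs 8: x=0 → posterior Dirichlet(6, 5, 19/4)
obs 9: x=2 → posterior Dirichlet(6, 5, 23/4)
obs 10: x=0 → posterior Dirichlet(7, 5, 23/4)
obs 11: x=2 → posterior Dirichlet(7, 5, 27/4)
obs 12: x=2 → posterior Dirichlet(7, 5, 31/4)
obs 13: x=1 → posterior Dirichlet(7, 6, 31/4)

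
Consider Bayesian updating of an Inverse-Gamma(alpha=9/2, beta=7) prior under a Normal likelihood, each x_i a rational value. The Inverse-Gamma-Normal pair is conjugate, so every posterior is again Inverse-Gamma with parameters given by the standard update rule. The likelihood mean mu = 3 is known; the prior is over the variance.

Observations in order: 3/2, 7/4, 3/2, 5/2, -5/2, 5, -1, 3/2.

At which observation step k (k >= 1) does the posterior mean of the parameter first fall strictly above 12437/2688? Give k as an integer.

obs 1: x=3/2 → posterior Inverse-Gamma(5, 65/8)
obs 2: x=7/4 → posterior Inverse-Gamma(11/2, 285/32)
obs 3: x=3/2 → posterior Inverse-Gamma(6, 321/32)
obs 4: x=5/2 → posterior Inverse-Gamma(13/2, 325/32)
obs 5: x=-5/2 → posterior Inverse-Gamma(7, 809/32)
obs 6: x=5 → posterior Inverse-Gamma(15/2, 873/32)
obs 7: x=-1 → posterior Inverse-Gamma(8, 1129/32)
obs 8: x=3/2 → posterior Inverse-Gamma(17/2, 1165/32)

k = 7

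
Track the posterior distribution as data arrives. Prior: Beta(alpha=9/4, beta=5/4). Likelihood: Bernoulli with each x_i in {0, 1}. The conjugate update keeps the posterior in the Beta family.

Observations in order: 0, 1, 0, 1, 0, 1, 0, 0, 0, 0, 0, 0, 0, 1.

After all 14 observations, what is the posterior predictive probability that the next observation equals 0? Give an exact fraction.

9/14

obs 1: x=0 → posterior Beta(9/4, 9/4)
obs 2: x=1 → posterior Beta(13/4, 9/4)
obs 3: x=0 → posterior Beta(13/4, 13/4)
obs 4: x=1 → posterior Beta(17/4, 13/4)
obs 5: x=0 → posterior Beta(17/4, 17/4)
obs 6: x=1 → posterior Beta(21/4, 17/4)
obs 7: x=0 → posterior Beta(21/4, 21/4)
obs 8: x=0 → posterior Beta(21/4, 25/4)
obs 9: x=0 → posterior Beta(21/4, 29/4)
obs 10: x=0 → posterior Beta(21/4, 33/4)
obs 11: x=0 → posterior Beta(21/4, 37/4)
obs 12: x=0 → posterior Beta(21/4, 41/4)
obs 13: x=0 → posterior Beta(21/4, 45/4)
obs 14: x=1 → posterior Beta(25/4, 45/4)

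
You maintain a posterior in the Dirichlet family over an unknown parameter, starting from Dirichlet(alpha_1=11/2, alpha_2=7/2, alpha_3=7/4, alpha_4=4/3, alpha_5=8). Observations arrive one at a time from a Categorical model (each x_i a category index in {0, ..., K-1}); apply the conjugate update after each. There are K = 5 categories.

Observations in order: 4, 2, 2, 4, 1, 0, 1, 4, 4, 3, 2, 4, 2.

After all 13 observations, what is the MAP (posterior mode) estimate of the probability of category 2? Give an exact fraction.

obs 1: x=4 → posterior Dirichlet(11/2, 7/2, 7/4, 4/3, 9)
obs 2: x=2 → posterior Dirichlet(11/2, 7/2, 11/4, 4/3, 9)
obs 3: x=2 → posterior Dirichlet(11/2, 7/2, 15/4, 4/3, 9)
obs 4: x=4 → posterior Dirichlet(11/2, 7/2, 15/4, 4/3, 10)
obs 5: x=1 → posterior Dirichlet(11/2, 9/2, 15/4, 4/3, 10)
obs 6: x=0 → posterior Dirichlet(13/2, 9/2, 15/4, 4/3, 10)
obs 7: x=1 → posterior Dirichlet(13/2, 11/2, 15/4, 4/3, 10)
obs 8: x=4 → posterior Dirichlet(13/2, 11/2, 15/4, 4/3, 11)
obs 9: x=4 → posterior Dirichlet(13/2, 11/2, 15/4, 4/3, 12)
obs 10: x=3 → posterior Dirichlet(13/2, 11/2, 15/4, 7/3, 12)
obs 11: x=2 → posterior Dirichlet(13/2, 11/2, 19/4, 7/3, 12)
obs 12: x=4 → posterior Dirichlet(13/2, 11/2, 19/4, 7/3, 13)
obs 13: x=2 → posterior Dirichlet(13/2, 11/2, 23/4, 7/3, 13)

57/337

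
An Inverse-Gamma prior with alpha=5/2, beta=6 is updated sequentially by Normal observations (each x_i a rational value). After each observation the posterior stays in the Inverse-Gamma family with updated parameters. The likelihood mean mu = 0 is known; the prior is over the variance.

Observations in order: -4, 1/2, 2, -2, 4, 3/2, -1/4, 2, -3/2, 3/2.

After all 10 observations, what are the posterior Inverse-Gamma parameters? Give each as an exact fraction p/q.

obs 1: x=-4 → posterior Inverse-Gamma(3, 14)
obs 2: x=1/2 → posterior Inverse-Gamma(7/2, 113/8)
obs 3: x=2 → posterior Inverse-Gamma(4, 129/8)
obs 4: x=-2 → posterior Inverse-Gamma(9/2, 145/8)
obs 5: x=4 → posterior Inverse-Gamma(5, 209/8)
obs 6: x=3/2 → posterior Inverse-Gamma(11/2, 109/4)
obs 7: x=-1/4 → posterior Inverse-Gamma(6, 873/32)
obs 8: x=2 → posterior Inverse-Gamma(13/2, 937/32)
obs 9: x=-3/2 → posterior Inverse-Gamma(7, 973/32)
obs 10: x=3/2 → posterior Inverse-Gamma(15/2, 1009/32)

alpha=15/2, beta=1009/32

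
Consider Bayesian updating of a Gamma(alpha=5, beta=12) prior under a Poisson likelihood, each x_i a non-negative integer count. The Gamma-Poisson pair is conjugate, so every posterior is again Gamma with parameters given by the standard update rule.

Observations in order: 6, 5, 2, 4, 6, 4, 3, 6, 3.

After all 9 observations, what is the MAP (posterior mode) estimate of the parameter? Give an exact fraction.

43/21

obs 1: x=6 → posterior Gamma(11, 13)
obs 2: x=5 → posterior Gamma(16, 14)
obs 3: x=2 → posterior Gamma(18, 15)
obs 4: x=4 → posterior Gamma(22, 16)
obs 5: x=6 → posterior Gamma(28, 17)
obs 6: x=4 → posterior Gamma(32, 18)
obs 7: x=3 → posterior Gamma(35, 19)
obs 8: x=6 → posterior Gamma(41, 20)
obs 9: x=3 → posterior Gamma(44, 21)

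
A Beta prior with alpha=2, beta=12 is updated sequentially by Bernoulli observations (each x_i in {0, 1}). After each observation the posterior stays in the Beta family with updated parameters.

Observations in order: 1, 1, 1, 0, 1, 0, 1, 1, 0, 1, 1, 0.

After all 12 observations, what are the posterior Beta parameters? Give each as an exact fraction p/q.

obs 1: x=1 → posterior Beta(3, 12)
obs 2: x=1 → posterior Beta(4, 12)
obs 3: x=1 → posterior Beta(5, 12)
obs 4: x=0 → posterior Beta(5, 13)
obs 5: x=1 → posterior Beta(6, 13)
obs 6: x=0 → posterior Beta(6, 14)
obs 7: x=1 → posterior Beta(7, 14)
obs 8: x=1 → posterior Beta(8, 14)
obs 9: x=0 → posterior Beta(8, 15)
obs 10: x=1 → posterior Beta(9, 15)
obs 11: x=1 → posterior Beta(10, 15)
obs 12: x=0 → posterior Beta(10, 16)

alpha=10, beta=16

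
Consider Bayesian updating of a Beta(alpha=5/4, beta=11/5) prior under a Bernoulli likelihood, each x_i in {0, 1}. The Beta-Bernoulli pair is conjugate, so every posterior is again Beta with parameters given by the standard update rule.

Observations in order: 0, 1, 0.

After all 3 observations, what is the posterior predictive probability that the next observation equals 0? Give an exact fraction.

28/43

obs 1: x=0 → posterior Beta(5/4, 16/5)
obs 2: x=1 → posterior Beta(9/4, 16/5)
obs 3: x=0 → posterior Beta(9/4, 21/5)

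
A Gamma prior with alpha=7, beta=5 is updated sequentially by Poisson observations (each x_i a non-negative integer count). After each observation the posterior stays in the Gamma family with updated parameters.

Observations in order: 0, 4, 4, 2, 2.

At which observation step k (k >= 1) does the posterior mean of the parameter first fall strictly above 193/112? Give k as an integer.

obs 1: x=0 → posterior Gamma(7, 6)
obs 2: x=4 → posterior Gamma(11, 7)
obs 3: x=4 → posterior Gamma(15, 8)
obs 4: x=2 → posterior Gamma(17, 9)
obs 5: x=2 → posterior Gamma(19, 10)

k = 3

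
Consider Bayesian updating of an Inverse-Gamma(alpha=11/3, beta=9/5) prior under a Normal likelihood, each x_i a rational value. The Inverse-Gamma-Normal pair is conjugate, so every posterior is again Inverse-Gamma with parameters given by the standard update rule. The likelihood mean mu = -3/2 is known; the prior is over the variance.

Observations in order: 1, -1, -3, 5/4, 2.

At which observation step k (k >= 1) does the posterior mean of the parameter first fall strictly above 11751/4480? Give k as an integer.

k = 5

obs 1: x=1 → posterior Inverse-Gamma(25/6, 197/40)
obs 2: x=-1 → posterior Inverse-Gamma(14/3, 101/20)
obs 3: x=-3 → posterior Inverse-Gamma(31/6, 247/40)
obs 4: x=5/4 → posterior Inverse-Gamma(17/3, 1593/160)
obs 5: x=2 → posterior Inverse-Gamma(37/6, 2573/160)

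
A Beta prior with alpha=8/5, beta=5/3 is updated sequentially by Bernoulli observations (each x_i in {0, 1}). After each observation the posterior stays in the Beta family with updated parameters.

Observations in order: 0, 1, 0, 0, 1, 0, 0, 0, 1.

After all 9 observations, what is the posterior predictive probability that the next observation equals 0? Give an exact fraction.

obs 1: x=0 → posterior Beta(8/5, 8/3)
obs 2: x=1 → posterior Beta(13/5, 8/3)
obs 3: x=0 → posterior Beta(13/5, 11/3)
obs 4: x=0 → posterior Beta(13/5, 14/3)
obs 5: x=1 → posterior Beta(18/5, 14/3)
obs 6: x=0 → posterior Beta(18/5, 17/3)
obs 7: x=0 → posterior Beta(18/5, 20/3)
obs 8: x=0 → posterior Beta(18/5, 23/3)
obs 9: x=1 → posterior Beta(23/5, 23/3)

5/8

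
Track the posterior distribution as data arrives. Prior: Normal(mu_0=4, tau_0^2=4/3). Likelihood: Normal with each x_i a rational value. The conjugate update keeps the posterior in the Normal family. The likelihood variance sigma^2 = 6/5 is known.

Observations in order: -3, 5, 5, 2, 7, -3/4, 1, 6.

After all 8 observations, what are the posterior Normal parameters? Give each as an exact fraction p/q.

mu_0=517/178, tau_0^2=12/89

obs 1: x=-3 → posterior Normal(6/19, 12/19)
obs 2: x=5 → posterior Normal(56/29, 12/29)
obs 3: x=5 → posterior Normal(106/39, 4/13)
obs 4: x=2 → posterior Normal(18/7, 12/49)
obs 5: x=7 → posterior Normal(196/59, 12/59)
obs 6: x=-3/4 → posterior Normal(377/138, 4/23)
obs 7: x=1 → posterior Normal(397/158, 12/79)
obs 8: x=6 → posterior Normal(517/178, 12/89)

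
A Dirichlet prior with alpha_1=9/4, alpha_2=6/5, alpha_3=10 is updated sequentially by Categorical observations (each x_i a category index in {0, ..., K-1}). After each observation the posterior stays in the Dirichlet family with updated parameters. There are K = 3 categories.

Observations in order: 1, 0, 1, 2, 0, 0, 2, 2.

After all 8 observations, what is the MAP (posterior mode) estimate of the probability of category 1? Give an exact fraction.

44/369

obs 1: x=1 → posterior Dirichlet(9/4, 11/5, 10)
obs 2: x=0 → posterior Dirichlet(13/4, 11/5, 10)
obs 3: x=1 → posterior Dirichlet(13/4, 16/5, 10)
obs 4: x=2 → posterior Dirichlet(13/4, 16/5, 11)
obs 5: x=0 → posterior Dirichlet(17/4, 16/5, 11)
obs 6: x=0 → posterior Dirichlet(21/4, 16/5, 11)
obs 7: x=2 → posterior Dirichlet(21/4, 16/5, 12)
obs 8: x=2 → posterior Dirichlet(21/4, 16/5, 13)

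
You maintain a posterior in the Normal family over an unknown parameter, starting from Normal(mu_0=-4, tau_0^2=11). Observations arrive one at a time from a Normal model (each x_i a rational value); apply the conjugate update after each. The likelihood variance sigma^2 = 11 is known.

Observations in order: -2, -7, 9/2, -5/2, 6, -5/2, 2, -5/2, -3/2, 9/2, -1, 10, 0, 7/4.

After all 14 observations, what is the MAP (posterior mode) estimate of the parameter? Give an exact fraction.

23/60

obs 1: x=-2 → posterior Normal(-3, 11/2)
obs 2: x=-7 → posterior Normal(-13/3, 11/3)
obs 3: x=9/2 → posterior Normal(-17/8, 11/4)
obs 4: x=-5/2 → posterior Normal(-11/5, 11/5)
obs 5: x=6 → posterior Normal(-5/6, 11/6)
obs 6: x=-5/2 → posterior Normal(-15/14, 11/7)
obs 7: x=2 → posterior Normal(-11/16, 11/8)
obs 8: x=-5/2 → posterior Normal(-8/9, 11/9)
obs 9: x=-3/2 → posterior Normal(-19/20, 11/10)
obs 10: x=9/2 → posterior Normal(-5/11, 1)
obs 11: x=-1 → posterior Normal(-1/2, 11/12)
obs 12: x=10 → posterior Normal(4/13, 11/13)
obs 13: x=0 → posterior Normal(2/7, 11/14)
obs 14: x=7/4 → posterior Normal(23/60, 11/15)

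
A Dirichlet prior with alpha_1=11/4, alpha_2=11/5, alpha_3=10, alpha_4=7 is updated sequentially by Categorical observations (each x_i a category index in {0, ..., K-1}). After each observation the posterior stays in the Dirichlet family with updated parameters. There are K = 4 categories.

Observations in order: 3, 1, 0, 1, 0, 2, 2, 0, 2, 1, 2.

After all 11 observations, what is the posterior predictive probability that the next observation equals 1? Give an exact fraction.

obs 1: x=3 → posterior Dirichlet(11/4, 11/5, 10, 8)
obs 2: x=1 → posterior Dirichlet(11/4, 16/5, 10, 8)
obs 3: x=0 → posterior Dirichlet(15/4, 16/5, 10, 8)
obs 4: x=1 → posterior Dirichlet(15/4, 21/5, 10, 8)
obs 5: x=0 → posterior Dirichlet(19/4, 21/5, 10, 8)
obs 6: x=2 → posterior Dirichlet(19/4, 21/5, 11, 8)
obs 7: x=2 → posterior Dirichlet(19/4, 21/5, 12, 8)
obs 8: x=0 → posterior Dirichlet(23/4, 21/5, 12, 8)
obs 9: x=2 → posterior Dirichlet(23/4, 21/5, 13, 8)
obs 10: x=1 → posterior Dirichlet(23/4, 26/5, 13, 8)
obs 11: x=2 → posterior Dirichlet(23/4, 26/5, 14, 8)

104/659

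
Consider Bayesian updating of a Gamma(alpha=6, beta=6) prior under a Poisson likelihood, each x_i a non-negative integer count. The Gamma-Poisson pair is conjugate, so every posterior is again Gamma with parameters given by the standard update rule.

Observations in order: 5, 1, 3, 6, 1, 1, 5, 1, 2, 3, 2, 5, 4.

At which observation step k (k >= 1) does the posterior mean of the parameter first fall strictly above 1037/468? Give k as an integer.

obs 1: x=5 → posterior Gamma(11, 7)
obs 2: x=1 → posterior Gamma(12, 8)
obs 3: x=3 → posterior Gamma(15, 9)
obs 4: x=6 → posterior Gamma(21, 10)
obs 5: x=1 → posterior Gamma(22, 11)
obs 6: x=1 → posterior Gamma(23, 12)
obs 7: x=5 → posterior Gamma(28, 13)
obs 8: x=1 → posterior Gamma(29, 14)
obs 9: x=2 → posterior Gamma(31, 15)
obs 10: x=3 → posterior Gamma(34, 16)
obs 11: x=2 → posterior Gamma(36, 17)
obs 12: x=5 → posterior Gamma(41, 18)
obs 13: x=4 → posterior Gamma(45, 19)

k = 12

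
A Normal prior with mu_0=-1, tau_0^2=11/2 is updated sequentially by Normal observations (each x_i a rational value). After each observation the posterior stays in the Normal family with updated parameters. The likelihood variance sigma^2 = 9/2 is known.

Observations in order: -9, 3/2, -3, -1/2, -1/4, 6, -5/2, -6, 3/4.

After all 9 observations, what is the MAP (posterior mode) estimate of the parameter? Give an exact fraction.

obs 1: x=-9 → posterior Normal(-27/5, 99/40)
obs 2: x=3/2 → posterior Normal(-183/62, 99/62)
obs 3: x=-3 → posterior Normal(-83/28, 33/28)
obs 4: x=-1/2 → posterior Normal(-130/53, 99/106)
obs 5: x=-1/4 → posterior Normal(-531/256, 99/128)
obs 6: x=6 → posterior Normal(-89/100, 33/50)
obs 7: x=-5/2 → posterior Normal(-377/344, 99/172)
obs 8: x=-6 → posterior Normal(-641/388, 99/194)
obs 9: x=3/4 → posterior Normal(-38/27, 11/24)

-38/27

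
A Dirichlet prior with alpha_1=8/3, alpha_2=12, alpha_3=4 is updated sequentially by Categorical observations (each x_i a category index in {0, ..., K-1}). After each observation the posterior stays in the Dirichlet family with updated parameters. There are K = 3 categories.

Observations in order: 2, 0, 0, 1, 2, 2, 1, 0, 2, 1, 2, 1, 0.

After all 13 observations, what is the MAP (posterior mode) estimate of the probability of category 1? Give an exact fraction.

obs 1: x=2 → posterior Dirichlet(8/3, 12, 5)
obs 2: x=0 → posterior Dirichlet(11/3, 12, 5)
obs 3: x=0 → posterior Dirichlet(14/3, 12, 5)
obs 4: x=1 → posterior Dirichlet(14/3, 13, 5)
obs 5: x=2 → posterior Dirichlet(14/3, 13, 6)
obs 6: x=2 → posterior Dirichlet(14/3, 13, 7)
obs 7: x=1 → posterior Dirichlet(14/3, 14, 7)
obs 8: x=0 → posterior Dirichlet(17/3, 14, 7)
obs 9: x=2 → posterior Dirichlet(17/3, 14, 8)
obs 10: x=1 → posterior Dirichlet(17/3, 15, 8)
obs 11: x=2 → posterior Dirichlet(17/3, 15, 9)
obs 12: x=1 → posterior Dirichlet(17/3, 16, 9)
obs 13: x=0 → posterior Dirichlet(20/3, 16, 9)

45/86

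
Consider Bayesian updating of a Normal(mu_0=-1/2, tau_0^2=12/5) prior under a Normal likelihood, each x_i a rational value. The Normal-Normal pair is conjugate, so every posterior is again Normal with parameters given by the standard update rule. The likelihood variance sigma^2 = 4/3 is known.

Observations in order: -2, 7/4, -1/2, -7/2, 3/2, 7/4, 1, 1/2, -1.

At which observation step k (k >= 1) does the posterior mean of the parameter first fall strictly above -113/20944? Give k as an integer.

k = 8

obs 1: x=-2 → posterior Normal(-41/28, 6/7)
obs 2: x=7/4 → posterior Normal(-19/92, 12/23)
obs 3: x=-1/2 → posterior Normal(-37/128, 3/8)
obs 4: x=-7/2 → posterior Normal(-163/164, 12/41)
obs 5: x=3/2 → posterior Normal(-109/200, 6/25)
obs 6: x=7/4 → posterior Normal(-23/118, 12/59)
obs 7: x=1 → posterior Normal(-5/136, 3/17)
obs 8: x=1/2 → posterior Normal(2/77, 12/77)
obs 9: x=-1 → posterior Normal(-7/86, 6/43)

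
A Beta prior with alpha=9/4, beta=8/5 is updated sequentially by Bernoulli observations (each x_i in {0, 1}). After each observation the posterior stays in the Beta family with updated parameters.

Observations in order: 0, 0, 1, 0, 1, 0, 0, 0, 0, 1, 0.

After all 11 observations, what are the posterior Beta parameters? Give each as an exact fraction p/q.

alpha=21/4, beta=48/5

obs 1: x=0 → posterior Beta(9/4, 13/5)
obs 2: x=0 → posterior Beta(9/4, 18/5)
obs 3: x=1 → posterior Beta(13/4, 18/5)
obs 4: x=0 → posterior Beta(13/4, 23/5)
obs 5: x=1 → posterior Beta(17/4, 23/5)
obs 6: x=0 → posterior Beta(17/4, 28/5)
obs 7: x=0 → posterior Beta(17/4, 33/5)
obs 8: x=0 → posterior Beta(17/4, 38/5)
obs 9: x=0 → posterior Beta(17/4, 43/5)
obs 10: x=1 → posterior Beta(21/4, 43/5)
obs 11: x=0 → posterior Beta(21/4, 48/5)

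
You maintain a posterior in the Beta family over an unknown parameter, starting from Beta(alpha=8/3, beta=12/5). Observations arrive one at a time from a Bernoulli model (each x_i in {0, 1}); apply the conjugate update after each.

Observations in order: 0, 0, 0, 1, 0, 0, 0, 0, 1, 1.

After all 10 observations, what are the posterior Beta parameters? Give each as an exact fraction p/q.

obs 1: x=0 → posterior Beta(8/3, 17/5)
obs 2: x=0 → posterior Beta(8/3, 22/5)
obs 3: x=0 → posterior Beta(8/3, 27/5)
obs 4: x=1 → posterior Beta(11/3, 27/5)
obs 5: x=0 → posterior Beta(11/3, 32/5)
obs 6: x=0 → posterior Beta(11/3, 37/5)
obs 7: x=0 → posterior Beta(11/3, 42/5)
obs 8: x=0 → posterior Beta(11/3, 47/5)
obs 9: x=1 → posterior Beta(14/3, 47/5)
obs 10: x=1 → posterior Beta(17/3, 47/5)

alpha=17/3, beta=47/5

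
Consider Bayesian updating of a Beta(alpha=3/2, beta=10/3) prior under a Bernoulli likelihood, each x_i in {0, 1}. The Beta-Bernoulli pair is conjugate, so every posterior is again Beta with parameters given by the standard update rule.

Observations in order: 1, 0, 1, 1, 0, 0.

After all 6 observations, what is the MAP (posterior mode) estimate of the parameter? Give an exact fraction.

obs 1: x=1 → posterior Beta(5/2, 10/3)
obs 2: x=0 → posterior Beta(5/2, 13/3)
obs 3: x=1 → posterior Beta(7/2, 13/3)
obs 4: x=1 → posterior Beta(9/2, 13/3)
obs 5: x=0 → posterior Beta(9/2, 16/3)
obs 6: x=0 → posterior Beta(9/2, 19/3)

21/53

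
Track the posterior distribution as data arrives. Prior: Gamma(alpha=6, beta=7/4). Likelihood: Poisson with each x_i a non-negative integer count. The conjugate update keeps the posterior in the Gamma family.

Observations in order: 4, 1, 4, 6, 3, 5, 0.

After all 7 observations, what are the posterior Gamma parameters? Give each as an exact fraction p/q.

alpha=29, beta=35/4

obs 1: x=4 → posterior Gamma(10, 11/4)
obs 2: x=1 → posterior Gamma(11, 15/4)
obs 3: x=4 → posterior Gamma(15, 19/4)
obs 4: x=6 → posterior Gamma(21, 23/4)
obs 5: x=3 → posterior Gamma(24, 27/4)
obs 6: x=5 → posterior Gamma(29, 31/4)
obs 7: x=0 → posterior Gamma(29, 35/4)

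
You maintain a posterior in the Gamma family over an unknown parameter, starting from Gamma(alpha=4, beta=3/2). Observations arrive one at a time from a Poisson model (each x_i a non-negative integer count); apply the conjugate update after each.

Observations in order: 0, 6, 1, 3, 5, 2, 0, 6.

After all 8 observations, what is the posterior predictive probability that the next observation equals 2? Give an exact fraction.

268804919547683586581728554490081112/1169224058734483270476203409817595529

obs 1: x=0 → posterior Gamma(4, 5/2)
obs 2: x=6 → posterior Gamma(10, 7/2)
obs 3: x=1 → posterior Gamma(11, 9/2)
obs 4: x=3 → posterior Gamma(14, 11/2)
obs 5: x=5 → posterior Gamma(19, 13/2)
obs 6: x=2 → posterior Gamma(21, 15/2)
obs 7: x=0 → posterior Gamma(21, 17/2)
obs 8: x=6 → posterior Gamma(27, 19/2)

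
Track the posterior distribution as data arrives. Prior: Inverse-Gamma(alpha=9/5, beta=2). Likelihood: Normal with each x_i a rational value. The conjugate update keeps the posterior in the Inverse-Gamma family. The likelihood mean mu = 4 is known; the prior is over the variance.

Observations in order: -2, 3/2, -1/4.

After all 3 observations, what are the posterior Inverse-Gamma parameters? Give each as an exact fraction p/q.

alpha=33/10, beta=1029/32

obs 1: x=-2 → posterior Inverse-Gamma(23/10, 20)
obs 2: x=3/2 → posterior Inverse-Gamma(14/5, 185/8)
obs 3: x=-1/4 → posterior Inverse-Gamma(33/10, 1029/32)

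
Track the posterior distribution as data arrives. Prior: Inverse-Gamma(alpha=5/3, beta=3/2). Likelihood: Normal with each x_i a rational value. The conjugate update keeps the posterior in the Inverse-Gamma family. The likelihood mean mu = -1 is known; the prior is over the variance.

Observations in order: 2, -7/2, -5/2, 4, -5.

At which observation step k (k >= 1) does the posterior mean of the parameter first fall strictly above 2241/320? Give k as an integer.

obs 1: x=2 → posterior Inverse-Gamma(13/6, 6)
obs 2: x=-7/2 → posterior Inverse-Gamma(8/3, 73/8)
obs 3: x=-5/2 → posterior Inverse-Gamma(19/6, 41/4)
obs 4: x=4 → posterior Inverse-Gamma(11/3, 91/4)
obs 5: x=-5 → posterior Inverse-Gamma(25/6, 123/4)

k = 4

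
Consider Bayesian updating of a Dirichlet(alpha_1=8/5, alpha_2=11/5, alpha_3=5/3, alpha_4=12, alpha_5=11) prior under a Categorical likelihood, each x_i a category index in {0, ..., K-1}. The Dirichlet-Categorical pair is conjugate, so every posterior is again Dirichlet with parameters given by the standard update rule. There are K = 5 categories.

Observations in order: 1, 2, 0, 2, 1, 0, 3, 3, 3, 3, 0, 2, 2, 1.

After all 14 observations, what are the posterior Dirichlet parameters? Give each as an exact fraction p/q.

alpha_1=23/5, alpha_2=26/5, alpha_3=17/3, alpha_4=16, alpha_5=11

obs 1: x=1 → posterior Dirichlet(8/5, 16/5, 5/3, 12, 11)
obs 2: x=2 → posterior Dirichlet(8/5, 16/5, 8/3, 12, 11)
obs 3: x=0 → posterior Dirichlet(13/5, 16/5, 8/3, 12, 11)
obs 4: x=2 → posterior Dirichlet(13/5, 16/5, 11/3, 12, 11)
obs 5: x=1 → posterior Dirichlet(13/5, 21/5, 11/3, 12, 11)
obs 6: x=0 → posterior Dirichlet(18/5, 21/5, 11/3, 12, 11)
obs 7: x=3 → posterior Dirichlet(18/5, 21/5, 11/3, 13, 11)
obs 8: x=3 → posterior Dirichlet(18/5, 21/5, 11/3, 14, 11)
obs 9: x=3 → posterior Dirichlet(18/5, 21/5, 11/3, 15, 11)
obs 10: x=3 → posterior Dirichlet(18/5, 21/5, 11/3, 16, 11)
obs 11: x=0 → posterior Dirichlet(23/5, 21/5, 11/3, 16, 11)
obs 12: x=2 → posterior Dirichlet(23/5, 21/5, 14/3, 16, 11)
obs 13: x=2 → posterior Dirichlet(23/5, 21/5, 17/3, 16, 11)
obs 14: x=1 → posterior Dirichlet(23/5, 26/5, 17/3, 16, 11)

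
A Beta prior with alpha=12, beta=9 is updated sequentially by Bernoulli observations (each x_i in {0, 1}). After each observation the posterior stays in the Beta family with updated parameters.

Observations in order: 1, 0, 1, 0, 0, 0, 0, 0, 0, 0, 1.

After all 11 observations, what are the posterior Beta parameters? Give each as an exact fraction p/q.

obs 1: x=1 → posterior Beta(13, 9)
obs 2: x=0 → posterior Beta(13, 10)
obs 3: x=1 → posterior Beta(14, 10)
obs 4: x=0 → posterior Beta(14, 11)
obs 5: x=0 → posterior Beta(14, 12)
obs 6: x=0 → posterior Beta(14, 13)
obs 7: x=0 → posterior Beta(14, 14)
obs 8: x=0 → posterior Beta(14, 15)
obs 9: x=0 → posterior Beta(14, 16)
obs 10: x=0 → posterior Beta(14, 17)
obs 11: x=1 → posterior Beta(15, 17)

alpha=15, beta=17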